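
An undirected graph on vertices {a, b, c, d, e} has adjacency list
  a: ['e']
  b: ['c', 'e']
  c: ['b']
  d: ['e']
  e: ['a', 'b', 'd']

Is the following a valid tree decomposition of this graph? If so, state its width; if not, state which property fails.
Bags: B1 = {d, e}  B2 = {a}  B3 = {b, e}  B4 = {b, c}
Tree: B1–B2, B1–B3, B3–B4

A tree decomposition must satisfy three properties: every vertex lies in some bag; for every edge, both endpoints lie together in some bag; and for every vertex, the bags containing it form a connected subtree. Here edge (e,a) lies in no bag, so the decomposition is invalid.

No — edge (e,a) lies in no bag.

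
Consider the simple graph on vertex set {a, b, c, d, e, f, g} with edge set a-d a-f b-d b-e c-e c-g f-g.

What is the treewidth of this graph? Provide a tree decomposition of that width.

Every bag has size at most 3, so the width is 3 − 1 = 2 and tw(G) ≤ 2. Since f–g–c–e–b–d–a–f is a cycle in G, G is not acyclic. Forests are exactly the graphs of treewidth ≤ 1, so tw(G) ≥ 2. Hence tw(G) = 2 exactly.

Treewidth 2.
One optimal decomposition is:
Bags: B1 = {c, f, g}  B2 = {c, e, f}  B3 = {b, e, f}  B4 = {b, d, f}  B5 = {a, d, f}
Tree: B1–B2, B2–B3, B3–B4, B4–B5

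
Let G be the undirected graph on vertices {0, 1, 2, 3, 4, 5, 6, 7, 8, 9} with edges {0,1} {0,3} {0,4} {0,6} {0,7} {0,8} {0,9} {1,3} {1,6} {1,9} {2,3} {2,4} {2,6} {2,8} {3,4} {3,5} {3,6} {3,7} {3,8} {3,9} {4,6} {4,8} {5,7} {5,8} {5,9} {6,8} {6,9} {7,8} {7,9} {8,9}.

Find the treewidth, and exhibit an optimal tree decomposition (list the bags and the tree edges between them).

Treewidth 4.
Bags: B1 = {0, 3, 7, 8, 9}  B2 = {0, 3, 6, 8, 9}  B3 = {3, 5, 7, 8, 9}  B4 = {0, 1, 3, 6, 9}  B5 = {0, 3, 4, 6, 8}  B6 = {2, 3, 4, 6, 8}
Tree: B1–B2, B1–B3, B2–B4, B2–B5, B5–B6

The largest bag has 5 vertices, giving width 4; this decomposition certifies tw(G) ≤ 4. For the lower bound, the 5 vertices {0, 3, 6, 8, 9} are pairwise adjacent, and any tree decomposition puts a clique entirely inside one bag — forcing width ≥ 4. Therefore the treewidth is 4.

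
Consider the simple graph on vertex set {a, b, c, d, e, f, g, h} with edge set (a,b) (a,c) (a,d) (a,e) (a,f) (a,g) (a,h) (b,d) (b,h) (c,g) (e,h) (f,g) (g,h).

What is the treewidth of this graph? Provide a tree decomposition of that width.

Each bag holds 3 vertices, so the decomposition has width 2, which upper-bounds the treewidth. Conversely, {a, b, d} is a clique of size 3, and the vertices of any clique must share a bag in every tree decomposition; so some bag has ≥ 3 vertices and tw(G) ≥ 2. Therefore the treewidth is 2.

Treewidth 2.
Bags: B1 = {a, g, h}  B2 = {a, f, g}  B3 = {a, b, h}  B4 = {a, e, h}  B5 = {a, b, d}  B6 = {a, c, g}
Tree: B1–B2, B1–B3, B3–B4, B3–B5, B2–B6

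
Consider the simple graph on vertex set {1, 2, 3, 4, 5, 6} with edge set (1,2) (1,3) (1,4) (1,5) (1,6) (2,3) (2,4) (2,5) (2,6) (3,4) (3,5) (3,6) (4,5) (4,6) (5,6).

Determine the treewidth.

5

A width-5 tree decomposition is:
Bags: B1 = {1, 2, 3, 4, 5, 6}
Tree: (single bag)
With just one bag of size 6, the width is 6 − 1 = 5, so tw(G) ≤ 5. Conversely, {1, 2, 3, 4, 5, 6} is a clique of size 6, and the vertices of any clique must share a bag in every tree decomposition; so some bag has ≥ 6 vertices and tw(G) ≥ 5. The upper and lower bounds meet at 5, so that is the treewidth.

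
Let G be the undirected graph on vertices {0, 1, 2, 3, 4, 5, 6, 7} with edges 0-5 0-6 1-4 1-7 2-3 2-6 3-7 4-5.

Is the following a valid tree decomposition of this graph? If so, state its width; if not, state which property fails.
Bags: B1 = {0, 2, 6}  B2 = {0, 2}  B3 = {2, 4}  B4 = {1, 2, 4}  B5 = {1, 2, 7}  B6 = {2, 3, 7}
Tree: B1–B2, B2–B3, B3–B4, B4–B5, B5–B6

No — vertex 5 appears in no bag.

A tree decomposition must satisfy three properties: every vertex lies in some bag; for every edge, both endpoints lie together in some bag; and for every vertex, the bags containing it form a connected subtree. Here vertex 5 appears in no bag, so the decomposition is invalid.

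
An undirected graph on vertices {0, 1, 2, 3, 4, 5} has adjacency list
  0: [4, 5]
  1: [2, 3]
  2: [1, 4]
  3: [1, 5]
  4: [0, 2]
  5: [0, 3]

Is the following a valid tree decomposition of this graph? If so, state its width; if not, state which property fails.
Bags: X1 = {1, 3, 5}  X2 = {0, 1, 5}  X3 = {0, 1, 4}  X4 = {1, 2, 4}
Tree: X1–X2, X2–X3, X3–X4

Yes; width 2.

Checking the three conditions: (i) the bags cover all of {0, 1, 2, 3, 4, 5}; (ii) for each edge, some bag contains both endpoints; (iii) the bags containing any fixed vertex form a subtree. All hold, so the decomposition is valid with width 3 − 1 = 2.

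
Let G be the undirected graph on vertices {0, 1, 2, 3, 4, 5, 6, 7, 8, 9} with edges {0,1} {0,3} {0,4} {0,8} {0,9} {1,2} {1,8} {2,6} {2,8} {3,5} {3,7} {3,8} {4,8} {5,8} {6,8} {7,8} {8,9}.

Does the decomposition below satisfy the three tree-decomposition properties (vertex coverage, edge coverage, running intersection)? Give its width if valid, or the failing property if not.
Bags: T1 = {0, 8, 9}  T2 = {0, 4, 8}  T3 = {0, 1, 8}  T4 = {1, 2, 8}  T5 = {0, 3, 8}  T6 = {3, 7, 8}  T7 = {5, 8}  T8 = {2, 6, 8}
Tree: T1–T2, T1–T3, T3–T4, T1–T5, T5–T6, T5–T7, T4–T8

A tree decomposition must satisfy three properties: every vertex lies in some bag; for every edge, both endpoints lie together in some bag; and for every vertex, the bags containing it form a connected subtree. Here edge (3,5) lies in no bag, so the decomposition is invalid.

No — edge (3,5) lies in no bag.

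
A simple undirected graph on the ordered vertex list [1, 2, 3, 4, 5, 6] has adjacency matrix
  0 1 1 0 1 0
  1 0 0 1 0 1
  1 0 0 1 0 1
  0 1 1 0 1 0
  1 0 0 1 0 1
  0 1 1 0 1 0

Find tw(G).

A width-3 tree decomposition is:
Bags: B1 = {1, 3, 4, 6}  B2 = {1, 4, 5, 6}  B3 = {1, 2, 4, 6}
Tree: B1–B2, B2–B3
Every bag has size at most 4, so the width is 4 − 1 = 3 and tw(G) ≤ 3. For the lower bound: the 4 vertex sets {3,4}, {1,5}, {6}, {2} are disjoint, each induces a connected subgraph, and every pair is joined by at least one edge of G. Contracting each set to a single vertex therefore yields K_{4} as a minor, and since treewidth is minor-monotone, tw(G) ≥ tw(K_{4}) = 3. The upper and lower bounds meet at 3, so that is the treewidth.

3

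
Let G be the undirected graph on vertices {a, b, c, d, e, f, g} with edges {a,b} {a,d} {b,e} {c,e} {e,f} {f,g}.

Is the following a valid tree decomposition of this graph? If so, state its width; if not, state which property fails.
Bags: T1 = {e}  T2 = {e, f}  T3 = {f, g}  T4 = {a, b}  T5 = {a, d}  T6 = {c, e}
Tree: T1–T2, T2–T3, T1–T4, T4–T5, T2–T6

A tree decomposition must satisfy three properties: every vertex lies in some bag; for every edge, both endpoints lie together in some bag; and for every vertex, the bags containing it form a connected subtree. Here edge (b,e) lies in no bag, so the decomposition is invalid.

No — edge (b,e) lies in no bag.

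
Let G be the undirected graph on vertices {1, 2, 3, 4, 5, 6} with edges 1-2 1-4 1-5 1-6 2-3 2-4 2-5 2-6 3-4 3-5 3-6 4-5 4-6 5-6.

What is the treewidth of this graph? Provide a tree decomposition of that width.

Treewidth 4.
One optimal decomposition is:
Bags: B1 = {2, 3, 4, 5, 6}  B2 = {1, 2, 4, 5, 6}
Tree: B1–B2

Each bag holds 5 vertices, so the decomposition has width 4, which upper-bounds the treewidth. On the other hand G contains the 5-clique {1, 2, 4, 5, 6}. A clique must lie in a single bag of any decomposition, so no decomposition can have width below 4. Therefore the treewidth is 4.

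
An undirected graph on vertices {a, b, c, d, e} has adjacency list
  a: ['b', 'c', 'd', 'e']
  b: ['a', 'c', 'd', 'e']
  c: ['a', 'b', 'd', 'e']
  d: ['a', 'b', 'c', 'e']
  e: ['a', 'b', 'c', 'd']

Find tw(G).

A width-4 tree decomposition is:
Bags: B1 = {a, b, c, d, e}
Tree: (single bag)
With just one bag of size 5, the width is 5 − 1 = 4, so tw(G) ≤ 4. On the other hand G contains the 5-clique {a, b, c, d, e}. A clique must lie in a single bag of any decomposition, so no decomposition can have width below 4. Therefore the treewidth is 4.

4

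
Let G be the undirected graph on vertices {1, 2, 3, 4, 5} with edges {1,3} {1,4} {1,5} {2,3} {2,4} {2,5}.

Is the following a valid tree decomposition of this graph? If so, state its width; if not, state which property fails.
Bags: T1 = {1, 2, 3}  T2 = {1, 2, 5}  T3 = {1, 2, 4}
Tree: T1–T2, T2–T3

Yes; width 2.

Vertex coverage: the bags together contain {1, 2, 3, 4, 5}, the full vertex set. Edge coverage: each edge of G has both endpoints in at least one bag. Running intersection: for every vertex, the bags containing it form a connected subtree. All three properties hold, so this is a valid tree decomposition of width max|bag| − 1 = 2, and hence tw(G) ≤ 2.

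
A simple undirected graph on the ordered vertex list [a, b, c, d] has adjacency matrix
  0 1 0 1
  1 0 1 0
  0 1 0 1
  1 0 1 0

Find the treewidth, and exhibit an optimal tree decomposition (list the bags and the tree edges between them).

Each bag holds 3 vertices, so the decomposition has width 2, which upper-bounds the treewidth. The edges a–b–c–d–a form a cycle, so G is not a tree and its treewidth is at least 2. Hence tw(G) = 2 exactly.

Treewidth 2.
One optimal decomposition is:
Bags: B1 = {a, b, c}  B2 = {a, c, d}
Tree: B1–B2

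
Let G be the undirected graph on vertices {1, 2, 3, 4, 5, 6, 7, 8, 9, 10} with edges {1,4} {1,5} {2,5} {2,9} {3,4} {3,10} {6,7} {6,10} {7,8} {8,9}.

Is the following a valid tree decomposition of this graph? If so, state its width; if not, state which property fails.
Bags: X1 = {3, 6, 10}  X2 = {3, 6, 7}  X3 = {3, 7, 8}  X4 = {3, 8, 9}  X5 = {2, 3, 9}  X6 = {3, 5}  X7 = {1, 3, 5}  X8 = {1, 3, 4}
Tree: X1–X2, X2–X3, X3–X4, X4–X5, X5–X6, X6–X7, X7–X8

No — edge (2,5) lies in no bag.

A tree decomposition must satisfy three properties: every vertex lies in some bag; for every edge, both endpoints lie together in some bag; and for every vertex, the bags containing it form a connected subtree. Here edge (2,5) lies in no bag, so the decomposition is invalid.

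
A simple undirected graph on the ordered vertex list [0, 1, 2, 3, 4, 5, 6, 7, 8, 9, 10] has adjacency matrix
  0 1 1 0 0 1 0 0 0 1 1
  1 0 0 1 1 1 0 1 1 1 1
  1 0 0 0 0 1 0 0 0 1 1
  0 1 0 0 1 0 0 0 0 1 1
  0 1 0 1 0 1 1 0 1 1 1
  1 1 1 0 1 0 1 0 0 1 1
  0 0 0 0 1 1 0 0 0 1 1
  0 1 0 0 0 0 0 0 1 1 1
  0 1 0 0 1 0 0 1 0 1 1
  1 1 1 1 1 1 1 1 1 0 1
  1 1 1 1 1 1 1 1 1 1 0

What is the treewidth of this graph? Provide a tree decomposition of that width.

Treewidth 4.
Bags: B1 = {1, 4, 8, 9, 10}  B2 = {1, 3, 4, 9, 10}  B3 = {1, 4, 5, 9, 10}  B4 = {4, 5, 6, 9, 10}  B5 = {0, 1, 5, 9, 10}  B6 = {0, 2, 5, 9, 10}  B7 = {1, 7, 8, 9, 10}
Tree: B1–B2, B1–B3, B3–B4, B3–B5, B5–B6, B1–B7

Every bag has size at most 5, so the width is 5 − 1 = 4 and tw(G) ≤ 4. On the other hand G contains the 5-clique {0, 1, 5, 9, 10}. A clique must lie in a single bag of any decomposition, so no decomposition can have width below 4. Combining the bounds, tw(G) = 4.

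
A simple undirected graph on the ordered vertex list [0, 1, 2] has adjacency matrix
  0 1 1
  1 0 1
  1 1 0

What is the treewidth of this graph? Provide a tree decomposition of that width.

With just one bag of size 3, the width is 3 − 1 = 2, so tw(G) ≤ 2. On the other hand G contains the 3-clique {0, 1, 2}. A clique must lie in a single bag of any decomposition, so no decomposition can have width below 2. The upper and lower bounds meet at 2, so that is the treewidth.

Treewidth 2.
One such decomposition:
Bags: B1 = {0, 1, 2}
Tree: (single bag)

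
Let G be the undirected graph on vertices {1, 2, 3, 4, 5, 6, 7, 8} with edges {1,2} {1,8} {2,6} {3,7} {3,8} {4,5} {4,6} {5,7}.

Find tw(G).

2

A width-2 tree decomposition is:
Bags: B1 = {3, 5, 7}  B2 = {3, 4, 5}  B3 = {3, 4, 6}  B4 = {2, 3, 6}  B5 = {1, 2, 3}  B6 = {1, 3, 8}
Tree: B1–B2, B2–B3, B3–B4, B4–B5, B5–B6
Every bag has size at most 3, so the width is 3 − 1 = 2 and tw(G) ≤ 2. The edges 3–7–5–4–6–2–1–8–3 form a cycle, so G is not a tree and its treewidth is at least 2. Hence tw(G) = 2 exactly.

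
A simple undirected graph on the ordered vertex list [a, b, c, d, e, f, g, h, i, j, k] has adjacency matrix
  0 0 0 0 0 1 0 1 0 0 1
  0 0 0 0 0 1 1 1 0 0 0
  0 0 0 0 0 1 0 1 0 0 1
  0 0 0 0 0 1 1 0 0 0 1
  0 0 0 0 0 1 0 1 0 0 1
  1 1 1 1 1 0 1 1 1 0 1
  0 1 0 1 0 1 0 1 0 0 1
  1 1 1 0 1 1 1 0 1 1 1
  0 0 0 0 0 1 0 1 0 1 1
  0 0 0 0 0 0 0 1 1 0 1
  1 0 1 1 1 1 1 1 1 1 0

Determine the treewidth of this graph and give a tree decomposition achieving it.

Treewidth 3.
One such decomposition:
Bags: B1 = {f, g, h, k}  B2 = {f, h, i, k}  B3 = {d, f, g, k}  B4 = {e, f, h, k}  B5 = {b, f, g, h}  B6 = {c, f, h, k}  B7 = {a, f, h, k}  B8 = {h, i, j, k}
Tree: B1–B2, B1–B3, B1–B4, B1–B5, B1–B6, B4–B7, B2–B8

The largest bag has 4 vertices, giving width 3; this decomposition certifies tw(G) ≤ 3. Conversely, {h, i, j, k} is a clique of size 4, and the vertices of any clique must share a bag in every tree decomposition; so some bag has ≥ 4 vertices and tw(G) ≥ 3. Combining the bounds, tw(G) = 3.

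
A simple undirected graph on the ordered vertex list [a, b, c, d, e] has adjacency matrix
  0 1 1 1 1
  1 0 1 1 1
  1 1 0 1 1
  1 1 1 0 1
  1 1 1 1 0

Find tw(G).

4

A width-4 tree decomposition is:
Bags: B1 = {a, b, c, d, e}
Tree: (single bag)
With just one bag of size 5, the width is 5 − 1 = 4, so tw(G) ≤ 4. For the lower bound, the 5 vertices {a, b, c, d, e} are pairwise adjacent, and any tree decomposition puts a clique entirely inside one bag — forcing width ≥ 4. Therefore the treewidth is 4.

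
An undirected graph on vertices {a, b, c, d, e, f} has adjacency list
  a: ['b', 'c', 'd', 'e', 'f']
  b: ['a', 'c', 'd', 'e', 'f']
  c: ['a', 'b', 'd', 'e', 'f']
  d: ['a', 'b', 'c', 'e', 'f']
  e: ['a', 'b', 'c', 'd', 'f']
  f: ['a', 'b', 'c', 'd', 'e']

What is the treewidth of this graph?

5

A width-5 tree decomposition is:
Bags: B1 = {a, b, c, d, e, f}
Tree: (single bag)
A single bag containing all 6 vertices is trivially a valid decomposition of width 5. For the lower bound, the 6 vertices {a, b, c, d, e, f} are pairwise adjacent, and any tree decomposition puts a clique entirely inside one bag — forcing width ≥ 5. Therefore the treewidth is 5.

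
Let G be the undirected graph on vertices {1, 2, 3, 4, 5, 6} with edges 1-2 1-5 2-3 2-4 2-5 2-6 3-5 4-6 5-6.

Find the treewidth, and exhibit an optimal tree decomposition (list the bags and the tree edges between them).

The largest bag has 3 vertices, giving width 2; this decomposition certifies tw(G) ≤ 2. On the other hand G contains the 3-clique {2, 4, 6}. A clique must lie in a single bag of any decomposition, so no decomposition can have width below 2. The upper and lower bounds meet at 2, so that is the treewidth.

Treewidth 2.
One optimal decomposition is:
Bags: B1 = {2, 5, 6}  B2 = {2, 4, 6}  B3 = {1, 2, 5}  B4 = {2, 3, 5}
Tree: B1–B2, B1–B3, B1–B4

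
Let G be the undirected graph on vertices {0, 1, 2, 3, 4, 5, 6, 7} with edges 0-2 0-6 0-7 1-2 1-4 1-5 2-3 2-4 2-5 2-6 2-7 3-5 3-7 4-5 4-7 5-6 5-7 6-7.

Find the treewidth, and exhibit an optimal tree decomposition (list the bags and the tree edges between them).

The largest bag has 4 vertices, giving width 3; this decomposition certifies tw(G) ≤ 3. On the other hand G contains the 4-clique {0, 2, 6, 7}. A clique must lie in a single bag of any decomposition, so no decomposition can have width below 3. Hence tw(G) = 3 exactly.

Treewidth 3.
One such decomposition:
Bags: B1 = {2, 5, 6, 7}  B2 = {0, 2, 6, 7}  B3 = {2, 4, 5, 7}  B4 = {1, 2, 4, 5}  B5 = {2, 3, 5, 7}
Tree: B1–B2, B1–B3, B3–B4, B1–B5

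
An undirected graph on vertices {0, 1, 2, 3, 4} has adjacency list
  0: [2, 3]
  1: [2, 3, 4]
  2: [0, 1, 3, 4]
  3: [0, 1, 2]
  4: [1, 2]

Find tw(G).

A width-2 tree decomposition is:
Bags: B1 = {1, 2, 4}  B2 = {1, 2, 3}  B3 = {0, 2, 3}
Tree: B1–B2, B2–B3
The largest bag has 3 vertices, giving width 2; this decomposition certifies tw(G) ≤ 2. Conversely, {0, 2, 3} is a clique of size 3, and the vertices of any clique must share a bag in every tree decomposition; so some bag has ≥ 3 vertices and tw(G) ≥ 2. Therefore the treewidth is 2.

2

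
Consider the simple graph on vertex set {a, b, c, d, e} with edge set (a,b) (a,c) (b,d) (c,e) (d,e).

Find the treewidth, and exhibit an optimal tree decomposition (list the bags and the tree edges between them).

The largest bag has 3 vertices, giving width 2; this decomposition certifies tw(G) ≤ 2. For the lower bound, G contains the cycle c–a–b–d–e–c, so G is not a forest; only forests have treewidth ≤ 1, hence tw(G) ≥ 2. Combining the bounds, tw(G) = 2.

Treewidth 2.
One optimal decomposition is:
Bags: B1 = {a, b, c}  B2 = {b, c, d}  B3 = {c, d, e}
Tree: B1–B2, B2–B3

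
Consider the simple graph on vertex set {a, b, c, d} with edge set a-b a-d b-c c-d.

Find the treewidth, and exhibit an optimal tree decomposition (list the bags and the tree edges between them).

Treewidth 2.
One such decomposition:
Bags: B1 = {a, c, d}  B2 = {a, b, c}
Tree: B1–B2

The largest bag has 3 vertices, giving width 2; this decomposition certifies tw(G) ≤ 2. Since c–d–a–b–c is a cycle in G, G is not acyclic. Forests are exactly the graphs of treewidth ≤ 1, so tw(G) ≥ 2. Hence tw(G) = 2 exactly.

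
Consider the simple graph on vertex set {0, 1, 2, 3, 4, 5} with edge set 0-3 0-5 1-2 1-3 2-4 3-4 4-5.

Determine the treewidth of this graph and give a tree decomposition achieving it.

Every bag has size at most 3, so the width is 3 − 1 = 2 and tw(G) ≤ 2. The edges 0–5–4–3–0 form a cycle, so G is not a tree and its treewidth is at least 2. Combining the bounds, tw(G) = 2.

Treewidth 2.
One such decomposition:
Bags: B1 = {0, 3, 5}  B2 = {3, 4, 5}  B3 = {1, 3, 4}  B4 = {1, 2, 4}
Tree: B1–B2, B2–B3, B3–B4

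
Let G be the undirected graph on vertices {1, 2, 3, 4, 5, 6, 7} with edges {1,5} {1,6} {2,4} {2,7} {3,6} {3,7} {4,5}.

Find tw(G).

2

A width-2 tree decomposition is:
Bags: B1 = {2, 3, 7}  B2 = {2, 3, 4}  B3 = {3, 4, 5}  B4 = {1, 3, 5}  B5 = {1, 3, 6}
Tree: B1–B2, B2–B3, B3–B4, B4–B5
Each bag holds 3 vertices, so the decomposition has width 2, which upper-bounds the treewidth. Since 3–7–2–4–5–1–6–3 is a cycle in G, G is not acyclic. Forests are exactly the graphs of treewidth ≤ 1, so tw(G) ≥ 2. The upper and lower bounds meet at 2, so that is the treewidth.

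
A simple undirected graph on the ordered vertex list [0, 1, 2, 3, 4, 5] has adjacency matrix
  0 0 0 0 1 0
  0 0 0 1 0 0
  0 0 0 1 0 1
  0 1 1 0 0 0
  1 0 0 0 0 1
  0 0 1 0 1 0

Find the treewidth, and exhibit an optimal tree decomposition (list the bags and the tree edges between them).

Every bag has size at most 2, so the width is 2 − 1 = 1 and tw(G) ≤ 1. Any graph with an edge has treewidth ≥ 1, and G has the edge 0–4. Combining the bounds, tw(G) = 1.

Treewidth 1.
One optimal decomposition is:
Bags: B1 = {0, 4}  B2 = {4, 5}  B3 = {2, 5}  B4 = {2, 3}  B5 = {1, 3}
Tree: B1–B2, B2–B3, B3–B4, B4–B5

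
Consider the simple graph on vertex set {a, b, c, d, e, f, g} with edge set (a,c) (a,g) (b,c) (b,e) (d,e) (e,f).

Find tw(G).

A width-1 tree decomposition is:
Bags: B1 = {e, f}  B2 = {b, e}  B3 = {b, c}  B4 = {a, c}  B5 = {d, e}  B6 = {a, g}
Tree: B1–B2, B2–B3, B3–B4, B2–B5, B4–B6
Each bag holds 2 vertices, so the decomposition has width 1, which upper-bounds the treewidth. Any graph with an edge has treewidth ≥ 1, and G has the edge f–e. Combining the bounds, tw(G) = 1.

1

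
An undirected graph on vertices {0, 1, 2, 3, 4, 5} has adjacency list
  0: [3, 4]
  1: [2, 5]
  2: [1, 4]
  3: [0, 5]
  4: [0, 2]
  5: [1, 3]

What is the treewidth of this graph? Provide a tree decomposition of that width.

Treewidth 2.
Bags: B1 = {1, 3, 5}  B2 = {1, 2, 3}  B3 = {2, 3, 4}  B4 = {0, 3, 4}
Tree: B1–B2, B2–B3, B3–B4

Every bag has size at most 3, so the width is 3 − 1 = 2 and tw(G) ≤ 2. Since 3–5–1–2–4–0–3 is a cycle in G, G is not acyclic. Forests are exactly the graphs of treewidth ≤ 1, so tw(G) ≥ 2. Therefore the treewidth is 2.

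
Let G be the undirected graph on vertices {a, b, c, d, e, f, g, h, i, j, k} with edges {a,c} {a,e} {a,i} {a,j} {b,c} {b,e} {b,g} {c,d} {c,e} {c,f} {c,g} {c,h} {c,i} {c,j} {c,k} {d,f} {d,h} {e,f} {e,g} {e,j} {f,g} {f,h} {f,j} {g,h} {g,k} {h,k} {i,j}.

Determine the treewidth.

A width-3 tree decomposition is:
Bags: B1 = {c, e, f, g}  B2 = {c, f, g, h}  B3 = {b, c, e, g}  B4 = {c, e, f, j}  B5 = {a, c, e, j}  B6 = {c, g, h, k}  B7 = {c, d, f, h}  B8 = {a, c, i, j}
Tree: B1–B2, B1–B3, B1–B4, B4–B5, B2–B6, B2–B7, B5–B8
Every bag has size at most 4, so the width is 4 − 1 = 3 and tw(G) ≤ 3. Conversely, {c, d, f, h} is a clique of size 4, and the vertices of any clique must share a bag in every tree decomposition; so some bag has ≥ 4 vertices and tw(G) ≥ 3. The upper and lower bounds meet at 3, so that is the treewidth.

3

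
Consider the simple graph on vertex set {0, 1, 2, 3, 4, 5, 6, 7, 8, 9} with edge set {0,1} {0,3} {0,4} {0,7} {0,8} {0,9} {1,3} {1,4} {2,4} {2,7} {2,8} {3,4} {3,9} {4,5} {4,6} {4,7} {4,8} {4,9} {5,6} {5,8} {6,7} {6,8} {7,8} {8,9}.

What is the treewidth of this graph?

3

A width-3 tree decomposition is:
Bags: B1 = {0, 4, 7, 8}  B2 = {0, 4, 8, 9}  B3 = {2, 4, 7, 8}  B4 = {0, 3, 4, 9}  B5 = {4, 6, 7, 8}  B6 = {4, 5, 6, 8}  B7 = {0, 1, 3, 4}
Tree: B1–B2, B1–B3, B2–B4, B3–B5, B5–B6, B4–B7
Every bag has size at most 4, so the width is 4 − 1 = 3 and tw(G) ≤ 3. For the lower bound, the 4 vertices {0, 4, 8, 9} are pairwise adjacent, and any tree decomposition puts a clique entirely inside one bag — forcing width ≥ 3. Combining the bounds, tw(G) = 3.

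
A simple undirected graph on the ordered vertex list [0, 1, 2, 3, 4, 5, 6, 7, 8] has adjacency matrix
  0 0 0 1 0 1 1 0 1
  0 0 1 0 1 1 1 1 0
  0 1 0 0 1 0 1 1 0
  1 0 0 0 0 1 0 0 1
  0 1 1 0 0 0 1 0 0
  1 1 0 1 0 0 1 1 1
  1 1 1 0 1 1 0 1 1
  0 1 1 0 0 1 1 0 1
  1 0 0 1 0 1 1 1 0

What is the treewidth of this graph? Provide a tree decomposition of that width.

Treewidth 3.
One such decomposition:
Bags: B1 = {1, 2, 6, 7}  B2 = {1, 5, 6, 7}  B3 = {1, 2, 4, 6}  B4 = {5, 6, 7, 8}  B5 = {0, 5, 6, 8}  B6 = {0, 3, 5, 8}
Tree: B1–B2, B1–B3, B2–B4, B4–B5, B5–B6

Every bag has size at most 4, so the width is 4 − 1 = 3 and tw(G) ≤ 3. For the lower bound, the 4 vertices {0, 3, 5, 8} are pairwise adjacent, and any tree decomposition puts a clique entirely inside one bag — forcing width ≥ 3. Hence tw(G) = 3 exactly.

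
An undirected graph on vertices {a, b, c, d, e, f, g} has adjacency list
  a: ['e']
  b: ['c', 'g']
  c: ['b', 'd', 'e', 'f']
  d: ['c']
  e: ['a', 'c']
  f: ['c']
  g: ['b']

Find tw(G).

1

A width-1 tree decomposition is:
Bags: B1 = {a, e}  B2 = {c, e}  B3 = {b, c}  B4 = {b, g}  B5 = {c, d}  B6 = {c, f}
Tree: B1–B2, B2–B3, B3–B4, B3–B5, B2–B6
Each bag holds 2 vertices, so the decomposition has width 1, which upper-bounds the treewidth. Any graph with an edge has treewidth ≥ 1, and G has the edge e–a. Hence tw(G) = 1 exactly.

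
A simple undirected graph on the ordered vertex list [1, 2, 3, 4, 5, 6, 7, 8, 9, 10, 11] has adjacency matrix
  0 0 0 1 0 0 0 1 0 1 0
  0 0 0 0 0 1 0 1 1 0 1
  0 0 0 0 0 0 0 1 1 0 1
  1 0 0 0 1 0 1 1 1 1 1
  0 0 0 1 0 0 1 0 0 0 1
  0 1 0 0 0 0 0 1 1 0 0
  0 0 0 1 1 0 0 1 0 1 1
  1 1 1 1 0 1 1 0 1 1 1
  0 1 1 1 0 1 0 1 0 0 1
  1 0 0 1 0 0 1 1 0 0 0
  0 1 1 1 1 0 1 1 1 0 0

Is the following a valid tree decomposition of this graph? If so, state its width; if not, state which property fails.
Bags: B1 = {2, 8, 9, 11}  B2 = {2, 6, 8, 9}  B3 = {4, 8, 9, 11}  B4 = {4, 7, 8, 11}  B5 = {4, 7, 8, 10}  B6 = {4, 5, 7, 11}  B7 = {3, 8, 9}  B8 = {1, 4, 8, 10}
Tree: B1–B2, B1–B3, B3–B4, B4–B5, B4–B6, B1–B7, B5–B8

A tree decomposition must satisfy three properties: every vertex lies in some bag; for every edge, both endpoints lie together in some bag; and for every vertex, the bags containing it form a connected subtree. Here edge (11,3) lies in no bag, so the decomposition is invalid.

No — edge (11,3) lies in no bag.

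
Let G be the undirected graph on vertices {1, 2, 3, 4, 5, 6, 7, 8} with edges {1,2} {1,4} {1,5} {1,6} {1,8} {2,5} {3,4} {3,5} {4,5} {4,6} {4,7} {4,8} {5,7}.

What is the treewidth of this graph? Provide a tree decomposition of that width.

The largest bag has 3 vertices, giving width 2; this decomposition certifies tw(G) ≤ 2. On the other hand G contains the 3-clique {1, 2, 5}. A clique must lie in a single bag of any decomposition, so no decomposition can have width below 2. Hence tw(G) = 2 exactly.

Treewidth 2.
Bags: B1 = {3, 4, 5}  B2 = {1, 4, 5}  B3 = {1, 2, 5}  B4 = {4, 5, 7}  B5 = {1, 4, 6}  B6 = {1, 4, 8}
Tree: B1–B2, B2–B3, B2–B4, B2–B5, B5–B6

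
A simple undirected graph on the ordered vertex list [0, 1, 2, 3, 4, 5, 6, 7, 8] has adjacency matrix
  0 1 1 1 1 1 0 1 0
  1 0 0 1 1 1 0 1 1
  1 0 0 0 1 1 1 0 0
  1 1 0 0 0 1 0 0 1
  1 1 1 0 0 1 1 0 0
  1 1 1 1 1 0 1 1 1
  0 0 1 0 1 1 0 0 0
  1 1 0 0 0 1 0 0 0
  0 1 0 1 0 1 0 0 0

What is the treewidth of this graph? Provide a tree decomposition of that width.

The largest bag has 4 vertices, giving width 3; this decomposition certifies tw(G) ≤ 3. On the other hand G contains the 4-clique {0, 1, 3, 5}. A clique must lie in a single bag of any decomposition, so no decomposition can have width below 3. Combining the bounds, tw(G) = 3.

Treewidth 3.
One optimal decomposition is:
Bags: B1 = {0, 1, 3, 5}  B2 = {0, 1, 4, 5}  B3 = {0, 2, 4, 5}  B4 = {0, 1, 5, 7}  B5 = {1, 3, 5, 8}  B6 = {2, 4, 5, 6}
Tree: B1–B2, B2–B3, B2–B4, B1–B5, B3–B6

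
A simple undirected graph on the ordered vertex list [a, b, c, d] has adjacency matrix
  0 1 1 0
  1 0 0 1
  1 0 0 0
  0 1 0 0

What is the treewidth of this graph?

A width-1 tree decomposition is:
Bags: B1 = {b, d}  B2 = {a, b}  B3 = {a, c}
Tree: B1–B2, B2–B3
The largest bag has 2 vertices, giving width 1; this decomposition certifies tw(G) ≤ 1. Any graph with an edge has treewidth ≥ 1, and G has the edge d–b. Therefore the treewidth is 1.

1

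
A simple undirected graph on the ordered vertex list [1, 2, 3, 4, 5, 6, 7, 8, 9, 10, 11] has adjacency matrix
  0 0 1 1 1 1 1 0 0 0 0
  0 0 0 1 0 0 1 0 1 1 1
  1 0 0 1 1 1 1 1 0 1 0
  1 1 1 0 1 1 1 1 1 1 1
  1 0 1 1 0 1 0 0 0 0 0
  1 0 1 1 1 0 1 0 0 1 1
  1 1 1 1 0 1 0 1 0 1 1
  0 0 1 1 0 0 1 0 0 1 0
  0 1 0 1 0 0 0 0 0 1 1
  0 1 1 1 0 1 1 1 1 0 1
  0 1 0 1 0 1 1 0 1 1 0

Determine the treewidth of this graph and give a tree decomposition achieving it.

Each bag holds 5 vertices, so the decomposition has width 4, which upper-bounds the treewidth. Conversely, {2, 4, 9, 10, 11} is a clique of size 5, and the vertices of any clique must share a bag in every tree decomposition; so some bag has ≥ 5 vertices and tw(G) ≥ 4. Therefore the treewidth is 4.

Treewidth 4.
One optimal decomposition is:
Bags: B1 = {1, 3, 4, 6, 7}  B2 = {3, 4, 6, 7, 10}  B3 = {3, 4, 7, 8, 10}  B4 = {4, 6, 7, 10, 11}  B5 = {1, 3, 4, 5, 6}  B6 = {2, 4, 7, 10, 11}  B7 = {2, 4, 9, 10, 11}
Tree: B1–B2, B2–B3, B2–B4, B1–B5, B4–B6, B6–B7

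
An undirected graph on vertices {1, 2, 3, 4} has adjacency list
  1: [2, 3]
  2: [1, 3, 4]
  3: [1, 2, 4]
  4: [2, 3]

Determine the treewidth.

A width-2 tree decomposition is:
Bags: B1 = {1, 2, 3}  B2 = {2, 3, 4}
Tree: B1–B2
Each bag holds 3 vertices, so the decomposition has width 2, which upper-bounds the treewidth. For the lower bound, the 3 vertices {1, 2, 3} are pairwise adjacent, and any tree decomposition puts a clique entirely inside one bag — forcing width ≥ 2. The upper and lower bounds meet at 2, so that is the treewidth.

2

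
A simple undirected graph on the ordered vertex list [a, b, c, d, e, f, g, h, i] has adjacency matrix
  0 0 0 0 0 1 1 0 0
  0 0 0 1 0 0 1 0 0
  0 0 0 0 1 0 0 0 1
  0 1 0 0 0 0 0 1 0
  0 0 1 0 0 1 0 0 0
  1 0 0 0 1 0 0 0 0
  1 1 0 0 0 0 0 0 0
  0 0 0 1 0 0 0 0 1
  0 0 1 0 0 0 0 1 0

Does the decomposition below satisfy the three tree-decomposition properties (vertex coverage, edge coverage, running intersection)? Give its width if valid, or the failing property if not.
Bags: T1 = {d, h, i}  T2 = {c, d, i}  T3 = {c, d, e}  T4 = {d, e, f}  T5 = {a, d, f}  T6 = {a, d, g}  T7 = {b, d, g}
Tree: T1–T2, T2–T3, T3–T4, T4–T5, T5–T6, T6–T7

Yes; width 2.

Vertex coverage: the bags together contain {a, b, c, d, e, f, g, h, i}, the full vertex set. Edge coverage: each edge of G has both endpoints in at least one bag. Running intersection: for every vertex, the bags containing it form a connected subtree. All three properties hold, so this is a valid tree decomposition of width max|bag| − 1 = 2, and hence tw(G) ≤ 2.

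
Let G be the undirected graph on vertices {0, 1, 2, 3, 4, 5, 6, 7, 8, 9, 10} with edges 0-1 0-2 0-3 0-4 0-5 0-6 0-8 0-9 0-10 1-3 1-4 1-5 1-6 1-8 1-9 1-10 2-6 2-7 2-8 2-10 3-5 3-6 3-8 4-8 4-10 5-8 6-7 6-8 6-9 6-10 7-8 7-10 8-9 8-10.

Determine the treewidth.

4

A width-4 tree decomposition is:
Bags: B1 = {0, 1, 6, 8, 9}  B2 = {0, 1, 6, 8, 10}  B3 = {0, 1, 4, 8, 10}  B4 = {0, 2, 6, 8, 10}  B5 = {0, 1, 3, 6, 8}  B6 = {0, 1, 3, 5, 8}  B7 = {2, 6, 7, 8, 10}
Tree: B1–B2, B2–B3, B2–B4, B1–B5, B5–B6, B4–B7
Each bag holds 5 vertices, so the decomposition has width 4, which upper-bounds the treewidth. On the other hand G contains the 5-clique {0, 1, 4, 8, 10}. A clique must lie in a single bag of any decomposition, so no decomposition can have width below 4. Combining the bounds, tw(G) = 4.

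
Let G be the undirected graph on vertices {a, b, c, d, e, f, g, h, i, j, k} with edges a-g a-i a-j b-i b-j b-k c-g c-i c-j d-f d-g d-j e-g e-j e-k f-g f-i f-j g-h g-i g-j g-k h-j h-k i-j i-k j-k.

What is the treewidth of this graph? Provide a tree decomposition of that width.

Treewidth 3.
One optimal decomposition is:
Bags: B1 = {g, i, j, k}  B2 = {c, g, i, j}  B3 = {g, h, j, k}  B4 = {a, g, i, j}  B5 = {b, i, j, k}  B6 = {f, g, i, j}  B7 = {d, f, g, j}  B8 = {e, g, j, k}
Tree: B1–B2, B1–B3, B2–B4, B1–B5, B4–B6, B6–B7, B3–B8

The largest bag has 4 vertices, giving width 3; this decomposition certifies tw(G) ≤ 3. For the lower bound, the 4 vertices {d, f, g, j} are pairwise adjacent, and any tree decomposition puts a clique entirely inside one bag — forcing width ≥ 3. Hence tw(G) = 3 exactly.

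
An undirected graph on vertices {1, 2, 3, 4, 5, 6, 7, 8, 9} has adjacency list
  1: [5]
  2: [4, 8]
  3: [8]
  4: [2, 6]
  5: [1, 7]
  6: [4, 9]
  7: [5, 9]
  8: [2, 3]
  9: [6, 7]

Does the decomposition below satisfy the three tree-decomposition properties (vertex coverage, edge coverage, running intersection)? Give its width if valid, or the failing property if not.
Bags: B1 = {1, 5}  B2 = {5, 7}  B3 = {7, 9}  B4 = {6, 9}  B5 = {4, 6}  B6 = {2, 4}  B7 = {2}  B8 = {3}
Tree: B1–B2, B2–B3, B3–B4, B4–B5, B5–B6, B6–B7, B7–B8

A tree decomposition must satisfy three properties: every vertex lies in some bag; for every edge, both endpoints lie together in some bag; and for every vertex, the bags containing it form a connected subtree. Here vertex 8 appears in no bag, so the decomposition is invalid.

No — vertex 8 appears in no bag.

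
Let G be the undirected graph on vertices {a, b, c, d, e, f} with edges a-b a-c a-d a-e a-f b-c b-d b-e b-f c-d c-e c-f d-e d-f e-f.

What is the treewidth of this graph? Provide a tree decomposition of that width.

Treewidth 5.
One optimal decomposition is:
Bags: B1 = {a, b, c, d, e, f}
Tree: (single bag)

A single bag containing all 6 vertices is trivially a valid decomposition of width 5. Conversely, {a, b, c, d, e, f} is a clique of size 6, and the vertices of any clique must share a bag in every tree decomposition; so some bag has ≥ 6 vertices and tw(G) ≥ 5. Therefore the treewidth is 5.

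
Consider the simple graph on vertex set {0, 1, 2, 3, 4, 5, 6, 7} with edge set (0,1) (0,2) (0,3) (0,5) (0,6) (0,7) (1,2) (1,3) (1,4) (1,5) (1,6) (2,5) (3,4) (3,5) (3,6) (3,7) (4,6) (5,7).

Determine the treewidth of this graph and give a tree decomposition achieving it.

Each bag holds 4 vertices, so the decomposition has width 3, which upper-bounds the treewidth. On the other hand G contains the 4-clique {0, 1, 2, 5}. A clique must lie in a single bag of any decomposition, so no decomposition can have width below 3. Hence tw(G) = 3 exactly.

Treewidth 3.
Bags: B1 = {0, 1, 3, 5}  B2 = {0, 3, 5, 7}  B3 = {0, 1, 3, 6}  B4 = {1, 3, 4, 6}  B5 = {0, 1, 2, 5}
Tree: B1–B2, B1–B3, B3–B4, B1–B5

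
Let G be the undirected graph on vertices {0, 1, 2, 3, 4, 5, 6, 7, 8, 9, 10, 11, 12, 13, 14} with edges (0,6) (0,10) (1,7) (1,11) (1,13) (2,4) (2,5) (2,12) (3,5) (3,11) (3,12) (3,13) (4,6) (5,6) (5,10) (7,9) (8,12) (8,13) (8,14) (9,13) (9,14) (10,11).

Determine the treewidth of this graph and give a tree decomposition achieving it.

Treewidth 3.
One such decomposition:
Bags: B1 = {0, 4, 6, 10}  B2 = {4, 5, 6, 10}  B3 = {2, 4, 5, 10}  B4 = {2, 5, 10, 11}  B5 = {2, 3, 5, 11}  B6 = {2, 3, 11, 12}  B7 = {1, 3, 11, 12}  B8 = {1, 3, 12, 13}  B9 = {1, 8, 12, 13}  B10 = {1, 7, 8, 13}  B11 = {7, 8, 9, 13}  B12 = {7, 8, 9, 14}
Tree: B1–B2, B2–B3, B3–B4, B4–B5, B5–B6, B6–B7, B7–B8, B8–B9, B9–B10, B10–B11, B11–B12

Every bag has size at most 4, so the width is 4 − 1 = 3 and tw(G) ≤ 3. For the lower bound: the 4 vertex sets {0,4,6}, {10}, {5}, {2,3,11,12} are disjoint, each induces a connected subgraph, and every pair is joined by at least one edge of G. Contracting each set to a single vertex therefore yields K_{4} as a minor, and since treewidth is minor-monotone, tw(G) ≥ tw(K_{4}) = 3. Therefore the treewidth is 3.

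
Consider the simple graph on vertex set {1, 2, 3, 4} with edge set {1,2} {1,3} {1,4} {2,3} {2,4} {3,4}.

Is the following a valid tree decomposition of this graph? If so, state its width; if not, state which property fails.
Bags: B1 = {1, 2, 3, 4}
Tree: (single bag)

Checking the three conditions: (i) the bags cover all of {1, 2, 3, 4}; (ii) for each edge, some bag contains both endpoints; (iii) the bags containing any fixed vertex form a subtree. All hold, so the decomposition is valid with width 4 − 1 = 3.

Yes; width 3.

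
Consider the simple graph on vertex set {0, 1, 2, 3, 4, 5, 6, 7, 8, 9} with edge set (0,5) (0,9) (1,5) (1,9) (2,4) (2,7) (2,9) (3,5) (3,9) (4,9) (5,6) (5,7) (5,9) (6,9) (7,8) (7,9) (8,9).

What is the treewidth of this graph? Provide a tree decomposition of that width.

Treewidth 2.
Bags: B1 = {5, 6, 9}  B2 = {3, 5, 9}  B3 = {5, 7, 9}  B4 = {0, 5, 9}  B5 = {1, 5, 9}  B6 = {7, 8, 9}  B7 = {2, 7, 9}  B8 = {2, 4, 9}
Tree: B1–B2, B2–B3, B2–B4, B4–B5, B3–B6, B6–B7, B7–B8

Every bag has size at most 3, so the width is 3 − 1 = 2 and tw(G) ≤ 2. On the other hand G contains the 3-clique {7, 8, 9}. A clique must lie in a single bag of any decomposition, so no decomposition can have width below 2. Combining the bounds, tw(G) = 2.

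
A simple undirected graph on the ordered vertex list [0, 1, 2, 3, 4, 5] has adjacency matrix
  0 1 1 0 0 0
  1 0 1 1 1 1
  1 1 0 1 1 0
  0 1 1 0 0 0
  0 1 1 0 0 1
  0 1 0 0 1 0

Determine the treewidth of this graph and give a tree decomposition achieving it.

Every bag has size at most 3, so the width is 3 − 1 = 2 and tw(G) ≤ 2. Conversely, {0, 1, 2} is a clique of size 3, and the vertices of any clique must share a bag in every tree decomposition; so some bag has ≥ 3 vertices and tw(G) ≥ 2. Therefore the treewidth is 2.

Treewidth 2.
One such decomposition:
Bags: B1 = {1, 4, 5}  B2 = {1, 2, 4}  B3 = {1, 2, 3}  B4 = {0, 1, 2}
Tree: B1–B2, B2–B3, B2–B4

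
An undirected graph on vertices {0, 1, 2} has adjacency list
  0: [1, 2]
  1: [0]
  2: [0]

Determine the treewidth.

1

A width-1 tree decomposition is:
Bags: B1 = {0, 1}  B2 = {0, 2}
Tree: B1–B2
The largest bag has 2 vertices, giving width 1; this decomposition certifies tw(G) ≤ 1. Since G has at least one edge (e.g. 0–1), it is not an edgeless graph, so tw(G) ≥ 1. Hence tw(G) = 1 exactly.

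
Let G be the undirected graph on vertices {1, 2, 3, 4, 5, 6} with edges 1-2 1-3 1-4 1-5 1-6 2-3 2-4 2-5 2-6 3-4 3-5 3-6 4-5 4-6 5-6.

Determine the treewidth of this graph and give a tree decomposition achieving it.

A single bag containing all 6 vertices is trivially a valid decomposition of width 5. Conversely, {1, 2, 3, 4, 5, 6} is a clique of size 6, and the vertices of any clique must share a bag in every tree decomposition; so some bag has ≥ 6 vertices and tw(G) ≥ 5. Therefore the treewidth is 5.

Treewidth 5.
One such decomposition:
Bags: B1 = {1, 2, 3, 4, 5, 6}
Tree: (single bag)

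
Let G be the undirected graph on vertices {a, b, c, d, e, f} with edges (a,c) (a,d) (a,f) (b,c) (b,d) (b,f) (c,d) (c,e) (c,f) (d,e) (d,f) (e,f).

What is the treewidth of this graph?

3

A width-3 tree decomposition is:
Bags: B1 = {b, c, d, f}  B2 = {c, d, e, f}  B3 = {a, c, d, f}
Tree: B1–B2, B1–B3
The largest bag has 4 vertices, giving width 3; this decomposition certifies tw(G) ≤ 3. On the other hand G contains the 4-clique {c, d, e, f}. A clique must lie in a single bag of any decomposition, so no decomposition can have width below 3. The upper and lower bounds meet at 3, so that is the treewidth.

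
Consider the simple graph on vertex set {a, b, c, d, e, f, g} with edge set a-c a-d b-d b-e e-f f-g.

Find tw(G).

A width-1 tree decomposition is:
Bags: B1 = {a, c}  B2 = {a, d}  B3 = {b, d}  B4 = {b, e}  B5 = {e, f}  B6 = {f, g}
Tree: B1–B2, B2–B3, B3–B4, B4–B5, B5–B6
Every bag has size at most 2, so the width is 2 − 1 = 1 and tw(G) ≤ 1. Since G has at least one edge (e.g. c–a), it is not an edgeless graph, so tw(G) ≥ 1. Therefore the treewidth is 1.

1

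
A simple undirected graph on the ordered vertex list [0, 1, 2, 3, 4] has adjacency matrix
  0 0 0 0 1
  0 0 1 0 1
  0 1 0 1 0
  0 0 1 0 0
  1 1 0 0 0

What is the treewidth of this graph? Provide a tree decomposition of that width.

Treewidth 1.
One such decomposition:
Bags: B1 = {2, 3}  B2 = {1, 2}  B3 = {1, 4}  B4 = {0, 4}
Tree: B1–B2, B2–B3, B3–B4

Every bag has size at most 2, so the width is 2 − 1 = 1 and tw(G) ≤ 1. G has an edge, so its treewidth is at least 1. Hence tw(G) = 1 exactly.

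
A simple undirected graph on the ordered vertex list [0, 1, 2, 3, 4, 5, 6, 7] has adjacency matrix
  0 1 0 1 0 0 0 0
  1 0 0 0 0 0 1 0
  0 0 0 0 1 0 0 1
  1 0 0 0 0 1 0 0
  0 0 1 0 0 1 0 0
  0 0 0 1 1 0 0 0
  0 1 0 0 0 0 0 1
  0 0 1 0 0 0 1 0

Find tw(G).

2

A width-2 tree decomposition is:
Bags: B1 = {0, 3, 5}  B2 = {0, 1, 5}  B3 = {1, 5, 6}  B4 = {5, 6, 7}  B5 = {2, 5, 7}  B6 = {2, 4, 5}
Tree: B1–B2, B2–B3, B3–B4, B4–B5, B5–B6
The largest bag has 3 vertices, giving width 2; this decomposition certifies tw(G) ≤ 2. For the lower bound, G contains the cycle 5–3–0–1–6–7–2–4–5, so G is not a forest; only forests have treewidth ≤ 1, hence tw(G) ≥ 2. Therefore the treewidth is 2.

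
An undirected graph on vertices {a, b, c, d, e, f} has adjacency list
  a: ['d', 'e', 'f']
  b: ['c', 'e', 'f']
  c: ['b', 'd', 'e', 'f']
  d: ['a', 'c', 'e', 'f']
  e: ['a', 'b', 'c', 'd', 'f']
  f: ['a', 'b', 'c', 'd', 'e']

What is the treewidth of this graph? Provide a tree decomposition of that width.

Each bag holds 4 vertices, so the decomposition has width 3, which upper-bounds the treewidth. Conversely, {c, d, e, f} is a clique of size 4, and the vertices of any clique must share a bag in every tree decomposition; so some bag has ≥ 4 vertices and tw(G) ≥ 3. The upper and lower bounds meet at 3, so that is the treewidth.

Treewidth 3.
One such decomposition:
Bags: B1 = {c, d, e, f}  B2 = {a, d, e, f}  B3 = {b, c, e, f}
Tree: B1–B2, B1–B3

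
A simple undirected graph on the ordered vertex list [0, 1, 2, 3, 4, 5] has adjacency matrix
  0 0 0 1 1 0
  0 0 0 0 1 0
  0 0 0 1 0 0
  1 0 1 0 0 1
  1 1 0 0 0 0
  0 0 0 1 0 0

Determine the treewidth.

A width-1 tree decomposition is:
Bags: B1 = {0, 3}  B2 = {0, 4}  B3 = {1, 4}  B4 = {3, 5}  B5 = {2, 3}
Tree: B1–B2, B2–B3, B1–B4, B1–B5
The largest bag has 2 vertices, giving width 1; this decomposition certifies tw(G) ≤ 1. Since G has at least one edge (e.g. 3–0), it is not an edgeless graph, so tw(G) ≥ 1. The upper and lower bounds meet at 1, so that is the treewidth.

1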